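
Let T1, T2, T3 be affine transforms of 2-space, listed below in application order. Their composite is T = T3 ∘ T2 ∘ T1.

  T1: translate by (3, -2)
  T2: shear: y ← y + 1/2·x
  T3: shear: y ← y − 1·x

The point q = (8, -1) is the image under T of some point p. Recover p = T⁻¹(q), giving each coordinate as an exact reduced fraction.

p = (5, 5)

T1 = [1 0 3; 0 1 -2; 0 0 1]
T2·T1 = [1 0 3; 1/2 1 -1/2; 0 0 1]
T3·…·T1 = [1 0 3; -1/2 1 -7/2; 0 0 1]
det M = 1; M⁻¹ = [1 0 -3; 1/2 1 2; 0 0 1]
M⁻¹ · (8, -1)ᵀ = (5, 5)ᵀ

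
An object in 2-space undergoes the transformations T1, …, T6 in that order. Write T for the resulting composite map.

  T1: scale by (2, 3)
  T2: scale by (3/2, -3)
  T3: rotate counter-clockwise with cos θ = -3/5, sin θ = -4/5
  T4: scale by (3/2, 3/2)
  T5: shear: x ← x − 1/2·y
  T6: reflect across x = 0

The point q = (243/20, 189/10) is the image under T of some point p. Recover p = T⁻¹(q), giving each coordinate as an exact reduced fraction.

T1 = [2 0 0; 0 3 0; 0 0 1]
T2·T1 = [3 0 0; 0 -9 0; 0 0 1]
T3·…·T1 = [-9/5 -36/5 0; -12/5 27/5 0; 0 0 1]
T4·…·T1 = [-27/10 -54/5 0; -18/5 81/10 0; 0 0 1]
T5·…·T1 = [-9/10 -297/20 0; -18/5 81/10 0; 0 0 1]
T6·…·T1 = [9/10 297/20 0; -18/5 81/10 0; 0 0 1]
det M = 243/4; M⁻¹ = [2/15 -11/45 0; 8/135 2/135 0; 0 0 1]
M⁻¹ · (243/20, 189/10)ᵀ = (-3, 1)ᵀ

p = (-3, 1)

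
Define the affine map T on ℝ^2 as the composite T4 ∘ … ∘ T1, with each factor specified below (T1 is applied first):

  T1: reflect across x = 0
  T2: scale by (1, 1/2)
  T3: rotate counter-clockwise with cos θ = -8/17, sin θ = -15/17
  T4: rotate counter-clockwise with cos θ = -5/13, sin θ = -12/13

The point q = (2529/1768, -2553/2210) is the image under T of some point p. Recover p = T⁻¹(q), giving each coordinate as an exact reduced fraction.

p = (9/5, -3/4)

T1 = [-1 0 0; 0 1 0; 0 0 1]
T2·T1 = [-1 0 0; 0 1/2 0; 0 0 1]
T3·…·T1 = [8/17 15/34 0; 15/17 -4/17 0; 0 0 1]
T4·…·T1 = [140/221 -171/442 0; -171/221 -70/221 0; 0 0 1]
det M = -1/2; M⁻¹ = [140/221 -171/221 0; -342/221 -280/221 0; 0 0 1]
M⁻¹ · (2529/1768, -2553/2210)ᵀ = (9/5, -3/4)ᵀ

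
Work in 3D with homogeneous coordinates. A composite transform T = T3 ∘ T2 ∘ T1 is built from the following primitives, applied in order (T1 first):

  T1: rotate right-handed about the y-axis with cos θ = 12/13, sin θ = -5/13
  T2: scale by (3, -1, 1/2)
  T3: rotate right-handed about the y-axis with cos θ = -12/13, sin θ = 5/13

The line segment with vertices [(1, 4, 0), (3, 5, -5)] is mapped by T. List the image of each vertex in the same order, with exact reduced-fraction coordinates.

T1 rotate right-handed about the y-axis with cos θ = 12/13, sin θ = -5/13: (1, 4, 0) → (12/13, 4, 5/13); (3, 5, -5) → (61/13, 5, -45/13)
T2 scale by (3, -1, 1/2): (12/13, 4, 5/13) → (36/13, -4, 5/26); (61/13, 5, -45/13) → (183/13, -5, -45/26)
T3 rotate right-handed about the y-axis with cos θ = -12/13, sin θ = 5/13: (36/13, -4, 5/26) → (-839/338, -4, -210/169); (183/13, -5, -45/26) → (-4617/338, -5, -645/169)

image vertices: (-839/338, -4, -210/169), (-4617/338, -5, -645/169)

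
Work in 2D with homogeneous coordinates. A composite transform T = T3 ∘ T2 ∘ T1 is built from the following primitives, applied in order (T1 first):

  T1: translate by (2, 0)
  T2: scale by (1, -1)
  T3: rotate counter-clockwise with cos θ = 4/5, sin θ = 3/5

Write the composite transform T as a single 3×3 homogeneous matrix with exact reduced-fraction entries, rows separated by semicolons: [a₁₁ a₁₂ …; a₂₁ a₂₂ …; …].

T = [4/5 3/5 8/5; 3/5 -4/5 6/5; 0 0 1]

T1 = [1 0 2; 0 1 0; 0 0 1]
T2·T1 = [1 0 2; 0 -1 0; 0 0 1]
T3·…·T1 = [4/5 3/5 8/5; 3/5 -4/5 6/5; 0 0 1]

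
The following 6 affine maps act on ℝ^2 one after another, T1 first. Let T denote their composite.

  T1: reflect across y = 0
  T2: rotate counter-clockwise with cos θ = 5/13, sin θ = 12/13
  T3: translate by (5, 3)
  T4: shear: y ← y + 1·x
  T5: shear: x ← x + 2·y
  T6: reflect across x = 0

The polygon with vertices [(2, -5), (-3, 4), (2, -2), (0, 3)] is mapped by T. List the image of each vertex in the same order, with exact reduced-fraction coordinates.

image vertices: (-17, 103/13), (-20, 81/13), (-23, 124/13), (-27, 125/13)

T1 reflect across y = 0: (2, -5) → (2, 5); (-3, 4) → (-3, -4); (2, -2) → (2, 2); (0, 3) → (0, -3)
T2 rotate counter-clockwise with cos θ = 5/13, sin θ = 12/13: (2, 5) → (-50/13, 49/13); (-3, -4) → (33/13, -56/13); (2, 2) → (-14/13, 34/13); (0, -3) → (36/13, -15/13)
T3 translate by (5, 3): (-50/13, 49/13) → (15/13, 88/13); (33/13, -56/13) → (98/13, -17/13); (-14/13, 34/13) → (51/13, 73/13); (36/13, -15/13) → (101/13, 24/13)
T4 shear: y ← y + 1·x: (15/13, 88/13) → (15/13, 103/13); (98/13, -17/13) → (98/13, 81/13); (51/13, 73/13) → (51/13, 124/13); (101/13, 24/13) → (101/13, 125/13)
T5 shear: x ← x + 2·y: (15/13, 103/13) → (17, 103/13); (98/13, 81/13) → (20, 81/13); (51/13, 124/13) → (23, 124/13); (101/13, 125/13) → (27, 125/13)
T6 reflect across x = 0: (17, 103/13) → (-17, 103/13); (20, 81/13) → (-20, 81/13); (23, 124/13) → (-23, 124/13); (27, 125/13) → (-27, 125/13)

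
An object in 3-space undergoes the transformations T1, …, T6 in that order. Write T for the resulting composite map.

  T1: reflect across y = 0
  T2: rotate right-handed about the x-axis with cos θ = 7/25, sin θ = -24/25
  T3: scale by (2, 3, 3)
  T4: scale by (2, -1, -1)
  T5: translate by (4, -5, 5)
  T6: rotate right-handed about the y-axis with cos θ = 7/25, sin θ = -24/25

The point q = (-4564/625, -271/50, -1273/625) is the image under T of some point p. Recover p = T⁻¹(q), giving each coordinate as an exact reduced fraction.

p = (-2, -1/2, 0)

T1 = [1 0 0 0; 0 -1 0 0; 0 0 1 0; 0 0 0 1]
T2·T1 = [1 0 0 0; 0 -7/25 24/25 0; 0 24/25 7/25 0; 0 0 0 1]
T3·…·T1 = [2 0 0 0; 0 -21/25 72/25 0; 0 72/25 21/25 0; 0 0 0 1]
T4·…·T1 = [4 0 0 0; 0 21/25 -72/25 0; 0 -72/25 -21/25 0; 0 0 0 1]
T5·…·T1 = [4 0 0 4; 0 21/25 -72/25 -5; 0 -72/25 -21/25 5; 0 0 0 1]
T6·…·T1 = [28/25 1728/625 504/625 -92/25; 0 21/25 -72/25 -5; 96/25 -504/625 -147/625 131/25; 0 0 0 1]
det M = -36; M⁻¹ = [7/100 0 6/25 -1; 192/625 7/75 -56/625 31/15; 56/625 -8/25 -49/1875 -17/15; 0 0 0 1]
M⁻¹ · (-4564/625, -271/50, -1273/625)ᵀ = (-2, -1/2, 0)ᵀ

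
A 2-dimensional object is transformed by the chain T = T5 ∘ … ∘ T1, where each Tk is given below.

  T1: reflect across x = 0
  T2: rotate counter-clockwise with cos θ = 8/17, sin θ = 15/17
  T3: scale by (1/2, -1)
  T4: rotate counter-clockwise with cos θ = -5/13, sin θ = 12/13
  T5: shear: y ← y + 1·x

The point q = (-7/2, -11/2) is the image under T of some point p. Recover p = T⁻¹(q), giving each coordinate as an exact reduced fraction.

T1 = [-1 0 0; 0 1 0; 0 0 1]
T2·T1 = [-8/17 -15/17 0; -15/17 8/17 0; 0 0 1]
T3·…·T1 = [-4/17 -15/34 0; 15/17 -8/17 0; 0 0 1]
T4·…·T1 = [-160/221 267/442 0; -123/221 -50/221 0; 0 0 1]
T5·…·T1 = [-160/221 267/442 0; -283/221 167/442 0; 0 0 1]
det M = 1/2; M⁻¹ = [167/221 -267/221 0; 566/221 -320/221 0; 0 0 1]
M⁻¹ · (-7/2, -11/2)ᵀ = (4, -1)ᵀ

p = (4, -1)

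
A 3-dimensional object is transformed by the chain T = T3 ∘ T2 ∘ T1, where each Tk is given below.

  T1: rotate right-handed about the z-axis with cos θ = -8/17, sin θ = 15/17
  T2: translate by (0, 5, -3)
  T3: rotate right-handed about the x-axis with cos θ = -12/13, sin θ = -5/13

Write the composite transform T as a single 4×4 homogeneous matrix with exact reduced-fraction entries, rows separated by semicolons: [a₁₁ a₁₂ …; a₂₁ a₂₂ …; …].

T = [-8/17 -15/17 0 0; -180/221 96/221 5/13 -75/13; -75/221 40/221 -12/13 11/13; 0 0 0 1]

T1 = [-8/17 -15/17 0 0; 15/17 -8/17 0 0; 0 0 1 0; 0 0 0 1]
T2·T1 = [-8/17 -15/17 0 0; 15/17 -8/17 0 5; 0 0 1 -3; 0 0 0 1]
T3·…·T1 = [-8/17 -15/17 0 0; -180/221 96/221 5/13 -75/13; -75/221 40/221 -12/13 11/13; 0 0 0 1]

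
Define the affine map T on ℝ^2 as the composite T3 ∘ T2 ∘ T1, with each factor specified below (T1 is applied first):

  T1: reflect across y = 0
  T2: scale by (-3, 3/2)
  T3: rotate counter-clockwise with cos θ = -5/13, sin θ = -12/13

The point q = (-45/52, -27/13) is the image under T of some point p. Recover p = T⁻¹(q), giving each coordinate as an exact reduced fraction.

p = (-3/4, 0)

T1 = [1 0 0; 0 -1 0; 0 0 1]
T2·T1 = [-3 0 0; 0 -3/2 0; 0 0 1]
T3·…·T1 = [15/13 -18/13 0; 36/13 15/26 0; 0 0 1]
det M = 9/2; M⁻¹ = [5/39 4/13 0; -8/13 10/39 0; 0 0 1]
M⁻¹ · (-45/52, -27/13)ᵀ = (-3/4, 0)ᵀ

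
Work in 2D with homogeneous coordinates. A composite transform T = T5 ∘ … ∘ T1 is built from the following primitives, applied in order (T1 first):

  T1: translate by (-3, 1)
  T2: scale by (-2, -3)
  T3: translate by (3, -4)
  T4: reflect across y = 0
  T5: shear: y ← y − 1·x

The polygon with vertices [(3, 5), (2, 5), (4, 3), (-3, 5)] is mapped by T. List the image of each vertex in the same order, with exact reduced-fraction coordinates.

image vertices: (3, 19), (5, 17), (1, 15), (15, 7)

T1 translate by (-3, 1): (3, 5) → (0, 6); (2, 5) → (-1, 6); (4, 3) → (1, 4); (-3, 5) → (-6, 6)
T2 scale by (-2, -3): (0, 6) → (0, -18); (-1, 6) → (2, -18); (1, 4) → (-2, -12); (-6, 6) → (12, -18)
T3 translate by (3, -4): (0, -18) → (3, -22); (2, -18) → (5, -22); (-2, -12) → (1, -16); (12, -18) → (15, -22)
T4 reflect across y = 0: (3, -22) → (3, 22); (5, -22) → (5, 22); (1, -16) → (1, 16); (15, -22) → (15, 22)
T5 shear: y ← y − 1·x: (3, 22) → (3, 19); (5, 22) → (5, 17); (1, 16) → (1, 15); (15, 22) → (15, 7)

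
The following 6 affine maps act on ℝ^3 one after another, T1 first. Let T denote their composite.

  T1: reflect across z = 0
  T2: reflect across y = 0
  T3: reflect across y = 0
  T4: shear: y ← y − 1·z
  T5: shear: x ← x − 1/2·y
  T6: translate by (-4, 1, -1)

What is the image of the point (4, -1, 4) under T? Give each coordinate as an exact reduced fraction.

T1 reflect across z = 0: (4, -1, 4) → (4, -1, -4)
T2 reflect across y = 0: (4, -1, -4) → (4, 1, -4)
T3 reflect across y = 0: (4, 1, -4) → (4, -1, -4)
T4 shear: y ← y − 1·z: (4, -1, -4) → (4, 3, -4)
T5 shear: x ← x − 1/2·y: (4, 3, -4) → (5/2, 3, -4)
T6 translate by (-4, 1, -1): (5/2, 3, -4) → (-3/2, 4, -5)

T(p) = (-3/2, 4, -5)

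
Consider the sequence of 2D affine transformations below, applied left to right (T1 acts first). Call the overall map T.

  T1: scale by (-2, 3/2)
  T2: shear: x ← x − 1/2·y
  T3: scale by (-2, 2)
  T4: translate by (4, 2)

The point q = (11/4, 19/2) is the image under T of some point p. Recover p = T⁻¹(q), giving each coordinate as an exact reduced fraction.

T1 = [-2 0 0; 0 3/2 0; 0 0 1]
T2·T1 = [-2 -3/4 0; 0 3/2 0; 0 0 1]
T3·…·T1 = [4 3/2 0; 0 3 0; 0 0 1]
T4·…·T1 = [4 3/2 4; 0 3 2; 0 0 1]
det M = 12; M⁻¹ = [1/4 -1/8 -3/4; 0 1/3 -2/3; 0 0 1]
M⁻¹ · (11/4, 19/2)ᵀ = (-5/4, 5/2)ᵀ

p = (-5/4, 5/2)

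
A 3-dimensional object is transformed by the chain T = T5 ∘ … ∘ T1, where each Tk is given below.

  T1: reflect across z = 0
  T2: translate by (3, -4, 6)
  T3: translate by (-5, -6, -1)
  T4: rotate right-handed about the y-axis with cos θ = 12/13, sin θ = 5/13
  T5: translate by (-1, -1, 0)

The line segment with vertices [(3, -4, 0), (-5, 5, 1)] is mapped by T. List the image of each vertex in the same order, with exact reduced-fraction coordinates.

image vertices: (24/13, -15, 55/13), (-77/13, -6, 83/13)

T1 reflect across z = 0: (3, -4, 0) → (3, -4, 0); (-5, 5, 1) → (-5, 5, -1)
T2 translate by (3, -4, 6): (3, -4, 0) → (6, -8, 6); (-5, 5, -1) → (-2, 1, 5)
T3 translate by (-5, -6, -1): (6, -8, 6) → (1, -14, 5); (-2, 1, 5) → (-7, -5, 4)
T4 rotate right-handed about the y-axis with cos θ = 12/13, sin θ = 5/13: (1, -14, 5) → (37/13, -14, 55/13); (-7, -5, 4) → (-64/13, -5, 83/13)
T5 translate by (-1, -1, 0): (37/13, -14, 55/13) → (24/13, -15, 55/13); (-64/13, -5, 83/13) → (-77/13, -6, 83/13)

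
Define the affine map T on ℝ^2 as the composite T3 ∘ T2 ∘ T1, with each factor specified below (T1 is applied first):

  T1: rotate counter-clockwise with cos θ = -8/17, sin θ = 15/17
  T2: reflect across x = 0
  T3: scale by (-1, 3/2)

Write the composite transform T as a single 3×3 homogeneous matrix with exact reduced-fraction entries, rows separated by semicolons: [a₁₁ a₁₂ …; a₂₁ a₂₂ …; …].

T1 = [-8/17 -15/17 0; 15/17 -8/17 0; 0 0 1]
T2·T1 = [8/17 15/17 0; 15/17 -8/17 0; 0 0 1]
T3·…·T1 = [-8/17 -15/17 0; 45/34 -12/17 0; 0 0 1]

T = [-8/17 -15/17 0; 45/34 -12/17 0; 0 0 1]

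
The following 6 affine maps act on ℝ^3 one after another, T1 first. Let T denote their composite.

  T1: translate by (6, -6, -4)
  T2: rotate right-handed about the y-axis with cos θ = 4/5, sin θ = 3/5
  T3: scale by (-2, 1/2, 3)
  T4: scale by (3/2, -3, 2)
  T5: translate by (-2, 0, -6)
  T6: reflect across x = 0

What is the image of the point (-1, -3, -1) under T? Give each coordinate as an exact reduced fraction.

T1 translate by (6, -6, -4): (-1, -3, -1) → (5, -9, -5)
T2 rotate right-handed about the y-axis with cos θ = 4/5, sin θ = 3/5: (5, -9, -5) → (1, -9, -7)
T3 scale by (-2, 1/2, 3): (1, -9, -7) → (-2, -9/2, -21)
T4 scale by (3/2, -3, 2): (-2, -9/2, -21) → (-3, 27/2, -42)
T5 translate by (-2, 0, -6): (-3, 27/2, -42) → (-5, 27/2, -48)
T6 reflect across x = 0: (-5, 27/2, -48) → (5, 27/2, -48)

T(p) = (5, 27/2, -48)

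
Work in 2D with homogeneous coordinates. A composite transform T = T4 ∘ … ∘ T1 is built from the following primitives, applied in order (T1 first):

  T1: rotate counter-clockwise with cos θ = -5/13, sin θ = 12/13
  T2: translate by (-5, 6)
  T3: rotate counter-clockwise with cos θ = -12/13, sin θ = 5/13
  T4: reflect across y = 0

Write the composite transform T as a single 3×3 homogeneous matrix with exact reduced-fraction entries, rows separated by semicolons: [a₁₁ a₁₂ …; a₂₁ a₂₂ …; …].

T1 = [-5/13 -12/13 0; 12/13 -5/13 0; 0 0 1]
T2·T1 = [-5/13 -12/13 -5; 12/13 -5/13 6; 0 0 1]
T3·…·T1 = [0 1 30/13; -1 0 -97/13; 0 0 1]
T4·…·T1 = [0 1 30/13; 1 0 97/13; 0 0 1]

T = [0 1 30/13; 1 0 97/13; 0 0 1]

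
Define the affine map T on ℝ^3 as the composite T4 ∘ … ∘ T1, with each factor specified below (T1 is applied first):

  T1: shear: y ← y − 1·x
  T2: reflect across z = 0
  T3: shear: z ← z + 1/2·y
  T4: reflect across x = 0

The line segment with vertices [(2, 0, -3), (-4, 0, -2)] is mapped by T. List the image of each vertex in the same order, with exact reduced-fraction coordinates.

image vertices: (-2, -2, 2), (4, 4, 4)

T1 shear: y ← y − 1·x: (2, 0, -3) → (2, -2, -3); (-4, 0, -2) → (-4, 4, -2)
T2 reflect across z = 0: (2, -2, -3) → (2, -2, 3); (-4, 4, -2) → (-4, 4, 2)
T3 shear: z ← z + 1/2·y: (2, -2, 3) → (2, -2, 2); (-4, 4, 2) → (-4, 4, 4)
T4 reflect across x = 0: (2, -2, 2) → (-2, -2, 2); (-4, 4, 4) → (4, 4, 4)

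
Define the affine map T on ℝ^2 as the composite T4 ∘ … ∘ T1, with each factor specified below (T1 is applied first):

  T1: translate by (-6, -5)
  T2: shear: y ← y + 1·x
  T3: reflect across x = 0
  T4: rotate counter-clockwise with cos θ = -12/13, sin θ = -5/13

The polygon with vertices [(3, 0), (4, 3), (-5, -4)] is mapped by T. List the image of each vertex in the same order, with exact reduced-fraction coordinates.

image vertices: (-76/13, 81/13), (-44/13, 38/13), (-232/13, 185/13)

T1 translate by (-6, -5): (3, 0) → (-3, -5); (4, 3) → (-2, -2); (-5, -4) → (-11, -9)
T2 shear: y ← y + 1·x: (-3, -5) → (-3, -8); (-2, -2) → (-2, -4); (-11, -9) → (-11, -20)
T3 reflect across x = 0: (-3, -8) → (3, -8); (-2, -4) → (2, -4); (-11, -20) → (11, -20)
T4 rotate counter-clockwise with cos θ = -12/13, sin θ = -5/13: (3, -8) → (-76/13, 81/13); (2, -4) → (-44/13, 38/13); (11, -20) → (-232/13, 185/13)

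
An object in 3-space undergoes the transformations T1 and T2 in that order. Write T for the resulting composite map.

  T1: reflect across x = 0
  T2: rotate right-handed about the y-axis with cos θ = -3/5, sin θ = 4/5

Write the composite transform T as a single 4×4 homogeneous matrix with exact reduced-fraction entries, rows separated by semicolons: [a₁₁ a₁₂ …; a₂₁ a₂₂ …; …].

T = [3/5 0 4/5 0; 0 1 0 0; 4/5 0 -3/5 0; 0 0 0 1]

T1 = [-1 0 0 0; 0 1 0 0; 0 0 1 0; 0 0 0 1]
T2·T1 = [3/5 0 4/5 0; 0 1 0 0; 4/5 0 -3/5 0; 0 0 0 1]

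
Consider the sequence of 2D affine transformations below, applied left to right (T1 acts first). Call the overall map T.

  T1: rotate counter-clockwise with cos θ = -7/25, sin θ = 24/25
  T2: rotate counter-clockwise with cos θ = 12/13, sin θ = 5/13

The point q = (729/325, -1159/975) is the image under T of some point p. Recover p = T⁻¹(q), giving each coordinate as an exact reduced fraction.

p = (-7/3, -1)

T1 = [-7/25 -24/25 0; 24/25 -7/25 0; 0 0 1]
T2·T1 = [-204/325 -253/325 0; 253/325 -204/325 0; 0 0 1]
det M = 1; M⁻¹ = [-204/325 253/325 0; -253/325 -204/325 0; 0 0 1]
M⁻¹ · (729/325, -1159/975)ᵀ = (-7/3, -1)ᵀ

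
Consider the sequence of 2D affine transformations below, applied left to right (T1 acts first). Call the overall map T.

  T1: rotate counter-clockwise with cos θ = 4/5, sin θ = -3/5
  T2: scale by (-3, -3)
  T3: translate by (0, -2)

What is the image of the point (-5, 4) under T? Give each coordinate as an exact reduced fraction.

T(p) = (24/5, -103/5)

T1 rotate counter-clockwise with cos θ = 4/5, sin θ = -3/5: (-5, 4) → (-8/5, 31/5)
T2 scale by (-3, -3): (-8/5, 31/5) → (24/5, -93/5)
T3 translate by (0, -2): (24/5, -93/5) → (24/5, -103/5)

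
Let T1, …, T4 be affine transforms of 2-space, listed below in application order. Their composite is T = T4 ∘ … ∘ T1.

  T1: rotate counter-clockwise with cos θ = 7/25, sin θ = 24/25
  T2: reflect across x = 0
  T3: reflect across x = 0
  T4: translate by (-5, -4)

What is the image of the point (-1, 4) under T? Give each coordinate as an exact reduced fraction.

T1 rotate counter-clockwise with cos θ = 7/25, sin θ = 24/25: (-1, 4) → (-103/25, 4/25)
T2 reflect across x = 0: (-103/25, 4/25) → (103/25, 4/25)
T3 reflect across x = 0: (103/25, 4/25) → (-103/25, 4/25)
T4 translate by (-5, -4): (-103/25, 4/25) → (-228/25, -96/25)

T(p) = (-228/25, -96/25)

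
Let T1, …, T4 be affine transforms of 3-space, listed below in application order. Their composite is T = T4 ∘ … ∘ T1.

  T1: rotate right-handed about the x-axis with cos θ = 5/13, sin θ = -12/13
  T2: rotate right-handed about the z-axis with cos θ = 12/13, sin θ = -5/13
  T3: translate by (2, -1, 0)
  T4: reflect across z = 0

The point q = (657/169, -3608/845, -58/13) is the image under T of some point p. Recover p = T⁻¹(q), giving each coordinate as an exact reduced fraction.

T1 = [1 0 0 0; 0 5/13 12/13 0; 0 -12/13 5/13 0; 0 0 0 1]
T2·T1 = [12/13 25/169 60/169 0; -5/13 60/169 144/169 0; 0 -12/13 5/13 0; 0 0 0 1]
T3·…·T1 = [12/13 25/169 60/169 2; -5/13 60/169 144/169 -1; 0 -12/13 5/13 0; 0 0 0 1]
T4·…·T1 = [12/13 25/169 60/169 2; -5/13 60/169 144/169 -1; 0 12/13 -5/13 0; 0 0 0 1]
det M = -1; M⁻¹ = [12/13 -5/13 0 -29/13; 25/169 60/169 12/13 10/169; 60/169 144/169 -5/13 24/169; 0 0 0 1]
M⁻¹ · (657/169, -3608/845, -58/13)ᵀ = (3, -5, -2/5)ᵀ

p = (3, -5, -2/5)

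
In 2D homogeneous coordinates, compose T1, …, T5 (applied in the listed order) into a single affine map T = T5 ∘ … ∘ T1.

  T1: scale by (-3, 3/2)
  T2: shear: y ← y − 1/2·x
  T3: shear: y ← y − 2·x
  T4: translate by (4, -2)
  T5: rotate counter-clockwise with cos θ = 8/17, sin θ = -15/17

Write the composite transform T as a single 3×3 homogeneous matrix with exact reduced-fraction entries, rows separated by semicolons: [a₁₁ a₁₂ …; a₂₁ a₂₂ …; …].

T1 = [-3 0 0; 0 3/2 0; 0 0 1]
T2·T1 = [-3 0 0; 3/2 3/2 0; 0 0 1]
T3·…·T1 = [-3 0 0; 15/2 3/2 0; 0 0 1]
T4·…·T1 = [-3 0 4; 15/2 3/2 -2; 0 0 1]
T5·…·T1 = [177/34 45/34 2/17; 105/17 12/17 -76/17; 0 0 1]

T = [177/34 45/34 2/17; 105/17 12/17 -76/17; 0 0 1]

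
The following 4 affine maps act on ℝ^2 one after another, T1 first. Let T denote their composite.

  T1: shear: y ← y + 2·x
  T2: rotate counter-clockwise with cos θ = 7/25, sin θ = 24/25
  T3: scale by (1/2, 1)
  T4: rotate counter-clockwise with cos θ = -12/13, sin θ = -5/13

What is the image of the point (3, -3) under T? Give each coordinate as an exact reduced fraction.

T(p) = (771/325, -1977/650)

T1 shear: y ← y + 2·x: (3, -3) → (3, 3)
T2 rotate counter-clockwise with cos θ = 7/25, sin θ = 24/25: (3, 3) → (-51/25, 93/25)
T3 scale by (1/2, 1): (-51/25, 93/25) → (-51/50, 93/25)
T4 rotate counter-clockwise with cos θ = -12/13, sin θ = -5/13: (-51/50, 93/25) → (771/325, -1977/650)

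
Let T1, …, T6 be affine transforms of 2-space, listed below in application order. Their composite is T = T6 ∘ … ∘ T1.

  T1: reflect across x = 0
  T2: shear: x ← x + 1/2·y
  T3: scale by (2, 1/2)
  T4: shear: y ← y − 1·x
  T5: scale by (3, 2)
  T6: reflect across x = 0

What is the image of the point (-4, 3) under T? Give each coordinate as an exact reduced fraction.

T(p) = (-33, -19)

T1 reflect across x = 0: (-4, 3) → (4, 3)
T2 shear: x ← x + 1/2·y: (4, 3) → (11/2, 3)
T3 scale by (2, 1/2): (11/2, 3) → (11, 3/2)
T4 shear: y ← y − 1·x: (11, 3/2) → (11, -19/2)
T5 scale by (3, 2): (11, -19/2) → (33, -19)
T6 reflect across x = 0: (33, -19) → (-33, -19)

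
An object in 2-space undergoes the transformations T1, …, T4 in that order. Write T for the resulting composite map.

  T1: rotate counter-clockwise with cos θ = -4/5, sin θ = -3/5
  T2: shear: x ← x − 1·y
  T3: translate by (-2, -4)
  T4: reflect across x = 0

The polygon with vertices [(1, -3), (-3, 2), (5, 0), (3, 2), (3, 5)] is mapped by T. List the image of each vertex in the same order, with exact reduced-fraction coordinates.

T1 rotate counter-clockwise with cos θ = -4/5, sin θ = -3/5: (1, -3) → (-13/5, 9/5); (-3, 2) → (18/5, 1/5); (5, 0) → (-4, -3); (3, 2) → (-6/5, -17/5); (3, 5) → (3/5, -29/5)
T2 shear: x ← x − 1·y: (-13/5, 9/5) → (-22/5, 9/5); (18/5, 1/5) → (17/5, 1/5); (-4, -3) → (-1, -3); (-6/5, -17/5) → (11/5, -17/5); (3/5, -29/5) → (32/5, -29/5)
T3 translate by (-2, -4): (-22/5, 9/5) → (-32/5, -11/5); (17/5, 1/5) → (7/5, -19/5); (-1, -3) → (-3, -7); (11/5, -17/5) → (1/5, -37/5); (32/5, -29/5) → (22/5, -49/5)
T4 reflect across x = 0: (-32/5, -11/5) → (32/5, -11/5); (7/5, -19/5) → (-7/5, -19/5); (-3, -7) → (3, -7); (1/5, -37/5) → (-1/5, -37/5); (22/5, -49/5) → (-22/5, -49/5)

image vertices: (32/5, -11/5), (-7/5, -19/5), (3, -7), (-1/5, -37/5), (-22/5, -49/5)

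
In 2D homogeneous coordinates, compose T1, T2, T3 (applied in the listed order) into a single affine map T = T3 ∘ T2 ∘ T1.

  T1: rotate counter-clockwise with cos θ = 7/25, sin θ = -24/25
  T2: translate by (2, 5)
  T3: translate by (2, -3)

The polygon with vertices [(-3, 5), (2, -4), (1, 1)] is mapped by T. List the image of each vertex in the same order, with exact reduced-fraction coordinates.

image vertices: (199/25, 157/25), (18/25, -26/25), (131/25, 33/25)

T1 rotate counter-clockwise with cos θ = 7/25, sin θ = -24/25: (-3, 5) → (99/25, 107/25); (2, -4) → (-82/25, -76/25); (1, 1) → (31/25, -17/25)
T2 translate by (2, 5): (99/25, 107/25) → (149/25, 232/25); (-82/25, -76/25) → (-32/25, 49/25); (31/25, -17/25) → (81/25, 108/25)
T3 translate by (2, -3): (149/25, 232/25) → (199/25, 157/25); (-32/25, 49/25) → (18/25, -26/25); (81/25, 108/25) → (131/25, 33/25)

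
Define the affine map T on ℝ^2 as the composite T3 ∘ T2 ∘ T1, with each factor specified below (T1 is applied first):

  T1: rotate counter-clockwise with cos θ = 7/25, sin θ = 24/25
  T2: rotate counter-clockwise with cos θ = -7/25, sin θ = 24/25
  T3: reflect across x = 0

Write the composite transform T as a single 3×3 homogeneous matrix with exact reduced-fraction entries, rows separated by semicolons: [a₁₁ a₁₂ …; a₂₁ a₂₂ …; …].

T = [1 0 0; 0 -1 0; 0 0 1]

T1 = [7/25 -24/25 0; 24/25 7/25 0; 0 0 1]
T2·T1 = [-1 0 0; 0 -1 0; 0 0 1]
T3·…·T1 = [1 0 0; 0 -1 0; 0 0 1]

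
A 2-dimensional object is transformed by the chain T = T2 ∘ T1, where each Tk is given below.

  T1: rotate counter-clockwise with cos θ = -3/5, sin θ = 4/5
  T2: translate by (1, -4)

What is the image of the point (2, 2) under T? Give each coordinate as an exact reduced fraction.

T1 rotate counter-clockwise with cos θ = -3/5, sin θ = 4/5: (2, 2) → (-14/5, 2/5)
T2 translate by (1, -4): (-14/5, 2/5) → (-9/5, -18/5)

T(p) = (-9/5, -18/5)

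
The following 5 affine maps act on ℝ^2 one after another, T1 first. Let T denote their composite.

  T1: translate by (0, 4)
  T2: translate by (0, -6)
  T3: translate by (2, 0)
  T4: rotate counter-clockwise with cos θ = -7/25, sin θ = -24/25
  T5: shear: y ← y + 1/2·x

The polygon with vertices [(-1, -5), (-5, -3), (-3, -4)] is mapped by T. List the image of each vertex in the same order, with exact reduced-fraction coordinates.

T1 translate by (0, 4): (-1, -5) → (-1, -1); (-5, -3) → (-5, 1); (-3, -4) → (-3, 0)
T2 translate by (0, -6): (-1, -1) → (-1, -7); (-5, 1) → (-5, -5); (-3, 0) → (-3, -6)
T3 translate by (2, 0): (-1, -7) → (1, -7); (-5, -5) → (-3, -5); (-3, -6) → (-1, -6)
T4 rotate counter-clockwise with cos θ = -7/25, sin θ = -24/25: (1, -7) → (-7, 1); (-3, -5) → (-99/25, 107/25); (-1, -6) → (-137/25, 66/25)
T5 shear: y ← y + 1/2·x: (-7, 1) → (-7, -5/2); (-99/25, 107/25) → (-99/25, 23/10); (-137/25, 66/25) → (-137/25, -1/10)

image vertices: (-7, -5/2), (-99/25, 23/10), (-137/25, -1/10)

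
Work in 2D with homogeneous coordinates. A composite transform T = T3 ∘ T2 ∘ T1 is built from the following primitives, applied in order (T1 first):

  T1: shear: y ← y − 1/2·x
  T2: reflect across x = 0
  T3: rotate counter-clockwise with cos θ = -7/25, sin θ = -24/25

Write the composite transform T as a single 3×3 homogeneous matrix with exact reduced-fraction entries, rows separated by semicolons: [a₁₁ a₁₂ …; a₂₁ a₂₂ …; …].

T = [-1/5 24/25 0; 11/10 -7/25 0; 0 0 1]

T1 = [1 0 0; -1/2 1 0; 0 0 1]
T2·T1 = [-1 0 0; -1/2 1 0; 0 0 1]
T3·…·T1 = [-1/5 24/25 0; 11/10 -7/25 0; 0 0 1]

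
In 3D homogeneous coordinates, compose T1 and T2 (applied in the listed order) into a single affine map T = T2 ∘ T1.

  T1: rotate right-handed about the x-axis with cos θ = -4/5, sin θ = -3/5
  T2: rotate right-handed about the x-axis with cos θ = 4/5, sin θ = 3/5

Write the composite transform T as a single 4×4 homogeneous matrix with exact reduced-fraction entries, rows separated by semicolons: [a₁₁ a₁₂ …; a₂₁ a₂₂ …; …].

T1 = [1 0 0 0; 0 -4/5 3/5 0; 0 -3/5 -4/5 0; 0 0 0 1]
T2·T1 = [1 0 0 0; 0 -7/25 24/25 0; 0 -24/25 -7/25 0; 0 0 0 1]

T = [1 0 0 0; 0 -7/25 24/25 0; 0 -24/25 -7/25 0; 0 0 0 1]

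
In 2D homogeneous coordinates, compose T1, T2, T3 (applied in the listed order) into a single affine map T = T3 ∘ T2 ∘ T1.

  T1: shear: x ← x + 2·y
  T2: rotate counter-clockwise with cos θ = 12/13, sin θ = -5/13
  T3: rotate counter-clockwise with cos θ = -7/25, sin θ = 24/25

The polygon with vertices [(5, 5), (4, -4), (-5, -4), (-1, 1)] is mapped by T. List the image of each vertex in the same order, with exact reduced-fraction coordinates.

image vertices: (-43/13, 201/13), (1148/325, -1436/325), (824/325, -4343/325), (-287/325, 359/325)

T1 shear: x ← x + 2·y: (5, 5) → (15, 5); (4, -4) → (-4, -4); (-5, -4) → (-13, -4); (-1, 1) → (1, 1)
T2 rotate counter-clockwise with cos θ = 12/13, sin θ = -5/13: (15, 5) → (205/13, -15/13); (-4, -4) → (-68/13, -28/13); (-13, -4) → (-176/13, 17/13); (1, 1) → (17/13, 7/13)
T3 rotate counter-clockwise with cos θ = -7/25, sin θ = 24/25: (205/13, -15/13) → (-43/13, 201/13); (-68/13, -28/13) → (1148/325, -1436/325); (-176/13, 17/13) → (824/325, -4343/325); (17/13, 7/13) → (-287/325, 359/325)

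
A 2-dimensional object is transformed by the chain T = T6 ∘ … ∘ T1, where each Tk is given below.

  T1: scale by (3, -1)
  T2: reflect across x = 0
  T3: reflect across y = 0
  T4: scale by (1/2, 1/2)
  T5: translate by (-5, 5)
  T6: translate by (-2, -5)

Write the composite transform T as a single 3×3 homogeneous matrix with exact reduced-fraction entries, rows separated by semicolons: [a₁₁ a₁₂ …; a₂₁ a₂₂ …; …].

T = [-3/2 0 -7; 0 1/2 0; 0 0 1]

T1 = [3 0 0; 0 -1 0; 0 0 1]
T2·T1 = [-3 0 0; 0 -1 0; 0 0 1]
T3·…·T1 = [-3 0 0; 0 1 0; 0 0 1]
T4·…·T1 = [-3/2 0 0; 0 1/2 0; 0 0 1]
T5·…·T1 = [-3/2 0 -5; 0 1/2 5; 0 0 1]
T6·…·T1 = [-3/2 0 -7; 0 1/2 0; 0 0 1]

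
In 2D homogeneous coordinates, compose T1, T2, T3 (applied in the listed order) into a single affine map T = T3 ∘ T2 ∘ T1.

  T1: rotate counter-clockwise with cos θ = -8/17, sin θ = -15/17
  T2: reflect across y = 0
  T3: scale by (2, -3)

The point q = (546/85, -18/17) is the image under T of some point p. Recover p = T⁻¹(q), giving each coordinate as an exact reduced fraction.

T1 = [-8/17 15/17 0; -15/17 -8/17 0; 0 0 1]
T2·T1 = [-8/17 15/17 0; 15/17 8/17 0; 0 0 1]
T3·…·T1 = [-16/17 30/17 0; -45/17 -24/17 0; 0 0 1]
det M = 6; M⁻¹ = [-4/17 -5/17 0; 15/34 -8/51 0; 0 0 1]
M⁻¹ · (546/85, -18/17)ᵀ = (-6/5, 3)ᵀ

p = (-6/5, 3)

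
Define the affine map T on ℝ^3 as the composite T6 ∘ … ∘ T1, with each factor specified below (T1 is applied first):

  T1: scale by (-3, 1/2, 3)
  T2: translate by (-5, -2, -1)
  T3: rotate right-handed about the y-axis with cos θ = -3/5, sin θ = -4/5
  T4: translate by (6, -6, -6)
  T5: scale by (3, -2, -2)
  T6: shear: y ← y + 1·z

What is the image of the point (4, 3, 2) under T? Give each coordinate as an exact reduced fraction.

T1 scale by (-3, 1/2, 3): (4, 3, 2) → (-12, 3/2, 6)
T2 translate by (-5, -2, -1): (-12, 3/2, 6) → (-17, -1/2, 5)
T3 rotate right-handed about the y-axis with cos θ = -3/5, sin θ = -4/5: (-17, -1/2, 5) → (31/5, -1/2, -83/5)
T4 translate by (6, -6, -6): (31/5, -1/2, -83/5) → (61/5, -13/2, -113/5)
T5 scale by (3, -2, -2): (61/5, -13/2, -113/5) → (183/5, 13, 226/5)
T6 shear: y ← y + 1·z: (183/5, 13, 226/5) → (183/5, 291/5, 226/5)

T(p) = (183/5, 291/5, 226/5)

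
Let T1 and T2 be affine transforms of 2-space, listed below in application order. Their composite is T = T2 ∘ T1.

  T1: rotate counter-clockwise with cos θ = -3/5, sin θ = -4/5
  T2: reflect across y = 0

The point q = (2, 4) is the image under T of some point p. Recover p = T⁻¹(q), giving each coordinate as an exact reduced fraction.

T1 = [-3/5 4/5 0; -4/5 -3/5 0; 0 0 1]
T2·T1 = [-3/5 4/5 0; 4/5 3/5 0; 0 0 1]
det M = -1; M⁻¹ = [-3/5 4/5 0; 4/5 3/5 0; 0 0 1]
M⁻¹ · (2, 4)ᵀ = (2, 4)ᵀ

p = (2, 4)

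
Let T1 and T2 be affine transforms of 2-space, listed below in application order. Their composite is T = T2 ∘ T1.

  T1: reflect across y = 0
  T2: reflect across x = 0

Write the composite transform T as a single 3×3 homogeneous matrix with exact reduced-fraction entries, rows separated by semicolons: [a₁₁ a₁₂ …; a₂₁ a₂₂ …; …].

T1 = [1 0 0; 0 -1 0; 0 0 1]
T2·T1 = [-1 0 0; 0 -1 0; 0 0 1]

T = [-1 0 0; 0 -1 0; 0 0 1]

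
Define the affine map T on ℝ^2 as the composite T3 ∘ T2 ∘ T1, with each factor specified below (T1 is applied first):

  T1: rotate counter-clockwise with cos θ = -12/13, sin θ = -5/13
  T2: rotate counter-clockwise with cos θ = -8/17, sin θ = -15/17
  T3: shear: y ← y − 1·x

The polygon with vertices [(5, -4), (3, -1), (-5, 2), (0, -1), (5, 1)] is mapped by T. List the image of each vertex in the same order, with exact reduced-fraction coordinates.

T1 rotate counter-clockwise with cos θ = -12/13, sin θ = -5/13: (5, -4) → (-80/13, 23/13); (3, -1) → (-41/13, -3/13); (-5, 2) → (70/13, 1/13); (0, -1) → (-5/13, 12/13); (5, 1) → (-55/13, -37/13)
T2 rotate counter-clockwise with cos θ = -8/17, sin θ = -15/17: (-80/13, 23/13) → (985/221, 1016/221); (-41/13, -3/13) → (283/221, 639/221); (70/13, 1/13) → (-545/221, -1058/221); (-5/13, 12/13) → (220/221, -21/221); (-55/13, -37/13) → (-115/221, 1121/221)
T3 shear: y ← y − 1·x: (985/221, 1016/221) → (985/221, 31/221); (283/221, 639/221) → (283/221, 356/221); (-545/221, -1058/221) → (-545/221, -513/221); (220/221, -21/221) → (220/221, -241/221); (-115/221, 1121/221) → (-115/221, 1236/221)

image vertices: (985/221, 31/221), (283/221, 356/221), (-545/221, -513/221), (220/221, -241/221), (-115/221, 1236/221)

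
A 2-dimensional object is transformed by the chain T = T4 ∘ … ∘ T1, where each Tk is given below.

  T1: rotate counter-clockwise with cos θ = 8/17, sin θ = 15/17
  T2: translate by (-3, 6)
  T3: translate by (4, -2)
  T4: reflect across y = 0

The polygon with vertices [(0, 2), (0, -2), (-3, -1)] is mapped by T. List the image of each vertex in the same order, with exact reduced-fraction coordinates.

T1 rotate counter-clockwise with cos θ = 8/17, sin θ = 15/17: (0, 2) → (-30/17, 16/17); (0, -2) → (30/17, -16/17); (-3, -1) → (-9/17, -53/17)
T2 translate by (-3, 6): (-30/17, 16/17) → (-81/17, 118/17); (30/17, -16/17) → (-21/17, 86/17); (-9/17, -53/17) → (-60/17, 49/17)
T3 translate by (4, -2): (-81/17, 118/17) → (-13/17, 84/17); (-21/17, 86/17) → (47/17, 52/17); (-60/17, 49/17) → (8/17, 15/17)
T4 reflect across y = 0: (-13/17, 84/17) → (-13/17, -84/17); (47/17, 52/17) → (47/17, -52/17); (8/17, 15/17) → (8/17, -15/17)

image vertices: (-13/17, -84/17), (47/17, -52/17), (8/17, -15/17)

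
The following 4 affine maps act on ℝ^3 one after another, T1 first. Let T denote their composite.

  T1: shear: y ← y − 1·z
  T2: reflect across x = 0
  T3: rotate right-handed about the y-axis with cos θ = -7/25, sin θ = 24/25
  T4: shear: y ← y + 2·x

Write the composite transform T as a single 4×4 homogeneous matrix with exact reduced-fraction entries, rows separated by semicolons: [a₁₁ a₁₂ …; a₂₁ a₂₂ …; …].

T = [7/25 0 24/25 0; 14/25 1 23/25 0; 24/25 0 -7/25 0; 0 0 0 1]

T1 = [1 0 0 0; 0 1 -1 0; 0 0 1 0; 0 0 0 1]
T2·T1 = [-1 0 0 0; 0 1 -1 0; 0 0 1 0; 0 0 0 1]
T3·…·T1 = [7/25 0 24/25 0; 0 1 -1 0; 24/25 0 -7/25 0; 0 0 0 1]
T4·…·T1 = [7/25 0 24/25 0; 14/25 1 23/25 0; 24/25 0 -7/25 0; 0 0 0 1]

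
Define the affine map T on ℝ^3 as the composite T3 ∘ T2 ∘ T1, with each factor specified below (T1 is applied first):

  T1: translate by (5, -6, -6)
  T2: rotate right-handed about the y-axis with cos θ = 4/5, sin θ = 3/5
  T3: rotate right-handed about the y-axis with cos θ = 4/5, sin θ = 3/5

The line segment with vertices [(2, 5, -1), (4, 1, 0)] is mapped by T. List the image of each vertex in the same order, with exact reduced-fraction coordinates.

T1 translate by (5, -6, -6): (2, 5, -1) → (7, -1, -7); (4, 1, 0) → (9, -5, -6)
T2 rotate right-handed about the y-axis with cos θ = 4/5, sin θ = 3/5: (7, -1, -7) → (7/5, -1, -49/5); (9, -5, -6) → (18/5, -5, -51/5)
T3 rotate right-handed about the y-axis with cos θ = 4/5, sin θ = 3/5: (7/5, -1, -49/5) → (-119/25, -1, -217/25); (18/5, -5, -51/5) → (-81/25, -5, -258/25)

image vertices: (-119/25, -1, -217/25), (-81/25, -5, -258/25)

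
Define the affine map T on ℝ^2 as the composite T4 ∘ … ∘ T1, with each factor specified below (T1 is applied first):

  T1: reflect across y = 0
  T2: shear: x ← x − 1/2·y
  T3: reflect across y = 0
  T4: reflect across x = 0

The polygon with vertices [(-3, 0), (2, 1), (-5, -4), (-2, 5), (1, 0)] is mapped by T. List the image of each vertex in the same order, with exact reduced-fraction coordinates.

T1 reflect across y = 0: (-3, 0) → (-3, 0); (2, 1) → (2, -1); (-5, -4) → (-5, 4); (-2, 5) → (-2, -5); (1, 0) → (1, 0)
T2 shear: x ← x − 1/2·y: (-3, 0) → (-3, 0); (2, -1) → (5/2, -1); (-5, 4) → (-7, 4); (-2, -5) → (1/2, -5); (1, 0) → (1, 0)
T3 reflect across y = 0: (-3, 0) → (-3, 0); (5/2, -1) → (5/2, 1); (-7, 4) → (-7, -4); (1/2, -5) → (1/2, 5); (1, 0) → (1, 0)
T4 reflect across x = 0: (-3, 0) → (3, 0); (5/2, 1) → (-5/2, 1); (-7, -4) → (7, -4); (1/2, 5) → (-1/2, 5); (1, 0) → (-1, 0)

image vertices: (3, 0), (-5/2, 1), (7, -4), (-1/2, 5), (-1, 0)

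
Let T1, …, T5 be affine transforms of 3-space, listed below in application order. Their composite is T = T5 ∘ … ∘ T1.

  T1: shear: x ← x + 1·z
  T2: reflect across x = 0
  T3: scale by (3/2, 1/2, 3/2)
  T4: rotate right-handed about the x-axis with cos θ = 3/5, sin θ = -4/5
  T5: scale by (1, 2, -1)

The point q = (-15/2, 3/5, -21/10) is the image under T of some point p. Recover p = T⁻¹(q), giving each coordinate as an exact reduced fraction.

p = (4, -3, 1)

T1 = [1 0 1 0; 0 1 0 0; 0 0 1 0; 0 0 0 1]
T2·T1 = [-1 0 -1 0; 0 1 0 0; 0 0 1 0; 0 0 0 1]
T3·…·T1 = [-3/2 0 -3/2 0; 0 1/2 0 0; 0 0 3/2 0; 0 0 0 1]
T4·…·T1 = [-3/2 0 -3/2 0; 0 3/10 6/5 0; 0 -2/5 9/10 0; 0 0 0 1]
T5·…·T1 = [-3/2 0 -3/2 0; 0 3/5 12/5 0; 0 2/5 -9/10 0; 0 0 0 1]
det M = 9/4; M⁻¹ = [-2/3 -4/15 2/5 0; 0 3/5 8/5 0; 0 4/15 -2/5 0; 0 0 0 1]
M⁻¹ · (-15/2, 3/5, -21/10)ᵀ = (4, -3, 1)ᵀ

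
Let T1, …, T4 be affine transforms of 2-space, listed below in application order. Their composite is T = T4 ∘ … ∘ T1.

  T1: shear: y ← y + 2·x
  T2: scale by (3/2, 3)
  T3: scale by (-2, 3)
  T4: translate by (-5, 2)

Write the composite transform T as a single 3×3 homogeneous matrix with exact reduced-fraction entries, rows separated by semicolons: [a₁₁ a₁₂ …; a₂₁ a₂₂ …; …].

T1 = [1 0 0; 2 1 0; 0 0 1]
T2·T1 = [3/2 0 0; 6 3 0; 0 0 1]
T3·…·T1 = [-3 0 0; 18 9 0; 0 0 1]
T4·…·T1 = [-3 0 -5; 18 9 2; 0 0 1]

T = [-3 0 -5; 18 9 2; 0 0 1]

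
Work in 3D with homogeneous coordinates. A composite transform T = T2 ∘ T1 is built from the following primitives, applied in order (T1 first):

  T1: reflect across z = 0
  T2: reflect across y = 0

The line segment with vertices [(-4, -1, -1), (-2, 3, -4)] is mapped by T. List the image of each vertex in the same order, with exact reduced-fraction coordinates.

image vertices: (-4, 1, 1), (-2, -3, 4)

T1 reflect across z = 0: (-4, -1, -1) → (-4, -1, 1); (-2, 3, -4) → (-2, 3, 4)
T2 reflect across y = 0: (-4, -1, 1) → (-4, 1, 1); (-2, 3, 4) → (-2, -3, 4)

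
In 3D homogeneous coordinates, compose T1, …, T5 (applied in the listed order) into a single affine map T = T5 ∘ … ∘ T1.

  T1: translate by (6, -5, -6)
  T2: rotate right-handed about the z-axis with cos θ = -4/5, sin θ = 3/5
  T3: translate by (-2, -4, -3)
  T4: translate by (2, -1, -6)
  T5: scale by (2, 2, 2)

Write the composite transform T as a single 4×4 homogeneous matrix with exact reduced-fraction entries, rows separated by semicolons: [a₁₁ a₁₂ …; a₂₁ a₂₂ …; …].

T1 = [1 0 0 6; 0 1 0 -5; 0 0 1 -6; 0 0 0 1]
T2·T1 = [-4/5 -3/5 0 -9/5; 3/5 -4/5 0 38/5; 0 0 1 -6; 0 0 0 1]
T3·…·T1 = [-4/5 -3/5 0 -19/5; 3/5 -4/5 0 18/5; 0 0 1 -9; 0 0 0 1]
T4·…·T1 = [-4/5 -3/5 0 -9/5; 3/5 -4/5 0 13/5; 0 0 1 -15; 0 0 0 1]
T5·…·T1 = [-8/5 -6/5 0 -18/5; 6/5 -8/5 0 26/5; 0 0 2 -30; 0 0 0 1]

T = [-8/5 -6/5 0 -18/5; 6/5 -8/5 0 26/5; 0 0 2 -30; 0 0 0 1]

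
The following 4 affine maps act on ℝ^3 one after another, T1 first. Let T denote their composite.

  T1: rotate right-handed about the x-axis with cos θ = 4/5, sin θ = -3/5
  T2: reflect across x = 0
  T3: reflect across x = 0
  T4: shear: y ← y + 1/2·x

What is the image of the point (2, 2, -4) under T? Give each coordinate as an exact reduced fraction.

T1 rotate right-handed about the x-axis with cos θ = 4/5, sin θ = -3/5: (2, 2, -4) → (2, -4/5, -22/5)
T2 reflect across x = 0: (2, -4/5, -22/5) → (-2, -4/5, -22/5)
T3 reflect across x = 0: (-2, -4/5, -22/5) → (2, -4/5, -22/5)
T4 shear: y ← y + 1/2·x: (2, -4/5, -22/5) → (2, 1/5, -22/5)

T(p) = (2, 1/5, -22/5)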